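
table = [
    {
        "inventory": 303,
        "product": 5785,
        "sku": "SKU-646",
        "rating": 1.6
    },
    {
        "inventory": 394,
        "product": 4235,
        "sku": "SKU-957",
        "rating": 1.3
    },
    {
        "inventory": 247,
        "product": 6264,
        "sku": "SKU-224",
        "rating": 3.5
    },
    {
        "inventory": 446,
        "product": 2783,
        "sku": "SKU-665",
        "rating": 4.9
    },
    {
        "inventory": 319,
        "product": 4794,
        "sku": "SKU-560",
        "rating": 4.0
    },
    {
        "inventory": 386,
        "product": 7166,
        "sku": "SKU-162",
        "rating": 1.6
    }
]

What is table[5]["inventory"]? 386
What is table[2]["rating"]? 3.5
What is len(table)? 6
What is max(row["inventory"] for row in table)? 446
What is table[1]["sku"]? "SKU-957"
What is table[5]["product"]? 7166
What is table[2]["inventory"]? 247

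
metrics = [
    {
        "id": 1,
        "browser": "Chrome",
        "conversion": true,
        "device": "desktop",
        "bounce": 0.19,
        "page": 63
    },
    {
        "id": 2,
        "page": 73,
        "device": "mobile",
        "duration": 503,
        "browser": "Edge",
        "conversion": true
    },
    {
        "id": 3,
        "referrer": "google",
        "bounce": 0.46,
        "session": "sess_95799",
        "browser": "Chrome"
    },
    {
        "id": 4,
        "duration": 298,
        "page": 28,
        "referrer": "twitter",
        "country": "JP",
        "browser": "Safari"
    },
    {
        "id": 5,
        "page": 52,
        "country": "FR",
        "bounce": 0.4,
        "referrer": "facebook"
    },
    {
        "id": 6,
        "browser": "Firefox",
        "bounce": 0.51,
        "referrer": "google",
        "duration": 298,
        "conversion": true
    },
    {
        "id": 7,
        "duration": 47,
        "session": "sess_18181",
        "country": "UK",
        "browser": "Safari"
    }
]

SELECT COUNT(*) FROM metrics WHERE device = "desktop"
1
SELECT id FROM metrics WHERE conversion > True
[]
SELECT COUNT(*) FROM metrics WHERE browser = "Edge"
1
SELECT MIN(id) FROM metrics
1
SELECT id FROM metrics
[1, 2, 3, 4, 5, 6, 7]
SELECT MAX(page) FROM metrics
73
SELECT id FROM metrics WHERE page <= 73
[1, 2, 4, 5]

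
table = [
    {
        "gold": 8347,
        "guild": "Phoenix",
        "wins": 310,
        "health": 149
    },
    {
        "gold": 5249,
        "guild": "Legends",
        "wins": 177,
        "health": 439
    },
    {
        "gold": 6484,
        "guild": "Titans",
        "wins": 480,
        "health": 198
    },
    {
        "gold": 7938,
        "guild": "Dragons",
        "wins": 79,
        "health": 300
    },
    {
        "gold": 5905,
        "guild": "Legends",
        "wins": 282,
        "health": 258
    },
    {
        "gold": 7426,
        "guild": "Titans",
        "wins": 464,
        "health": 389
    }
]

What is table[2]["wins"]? 480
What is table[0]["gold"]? 8347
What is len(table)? 6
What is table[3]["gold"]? 7938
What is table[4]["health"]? 258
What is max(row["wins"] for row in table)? 480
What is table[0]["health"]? 149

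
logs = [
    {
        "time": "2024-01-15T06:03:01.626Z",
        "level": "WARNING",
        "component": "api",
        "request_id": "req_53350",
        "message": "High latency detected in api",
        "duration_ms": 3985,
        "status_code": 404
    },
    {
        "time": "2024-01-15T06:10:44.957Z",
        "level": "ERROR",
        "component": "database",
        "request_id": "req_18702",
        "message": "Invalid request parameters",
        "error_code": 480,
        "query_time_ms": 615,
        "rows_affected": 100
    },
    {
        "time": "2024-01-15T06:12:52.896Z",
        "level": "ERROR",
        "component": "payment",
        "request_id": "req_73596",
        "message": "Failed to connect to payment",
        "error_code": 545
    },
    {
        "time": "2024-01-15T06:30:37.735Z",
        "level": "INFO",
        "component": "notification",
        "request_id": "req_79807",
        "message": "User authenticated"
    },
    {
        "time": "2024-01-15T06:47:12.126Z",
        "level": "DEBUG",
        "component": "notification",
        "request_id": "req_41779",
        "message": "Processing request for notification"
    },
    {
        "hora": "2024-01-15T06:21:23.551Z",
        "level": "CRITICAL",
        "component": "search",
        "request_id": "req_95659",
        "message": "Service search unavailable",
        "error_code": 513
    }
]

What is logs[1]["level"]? "ERROR"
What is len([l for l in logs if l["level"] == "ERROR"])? 2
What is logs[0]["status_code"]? 404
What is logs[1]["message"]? "Invalid request parameters"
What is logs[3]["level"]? "INFO"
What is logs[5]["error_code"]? 513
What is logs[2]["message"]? "Failed to connect to payment"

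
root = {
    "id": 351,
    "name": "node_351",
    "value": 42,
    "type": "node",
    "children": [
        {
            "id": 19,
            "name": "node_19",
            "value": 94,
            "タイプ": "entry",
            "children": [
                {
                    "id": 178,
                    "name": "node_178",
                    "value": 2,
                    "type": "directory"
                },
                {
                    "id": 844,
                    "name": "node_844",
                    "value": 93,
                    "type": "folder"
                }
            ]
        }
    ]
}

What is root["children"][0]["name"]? "node_19"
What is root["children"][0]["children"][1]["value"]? 93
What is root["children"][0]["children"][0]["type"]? "directory"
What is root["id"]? 351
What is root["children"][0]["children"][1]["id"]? 844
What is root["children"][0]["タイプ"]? "entry"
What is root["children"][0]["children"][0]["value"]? 2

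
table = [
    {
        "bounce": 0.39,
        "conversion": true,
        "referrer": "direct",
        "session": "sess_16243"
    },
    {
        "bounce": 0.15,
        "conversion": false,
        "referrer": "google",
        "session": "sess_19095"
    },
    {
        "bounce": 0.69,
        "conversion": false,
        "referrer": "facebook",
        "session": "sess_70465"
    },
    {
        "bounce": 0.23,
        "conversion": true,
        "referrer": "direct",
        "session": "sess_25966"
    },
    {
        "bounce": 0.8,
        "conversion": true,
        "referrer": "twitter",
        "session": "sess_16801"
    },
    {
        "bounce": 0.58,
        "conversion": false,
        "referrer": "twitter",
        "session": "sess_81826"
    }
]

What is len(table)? 6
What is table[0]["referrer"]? "direct"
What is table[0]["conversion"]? True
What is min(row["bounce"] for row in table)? 0.15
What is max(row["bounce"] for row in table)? 0.8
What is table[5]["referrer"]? "twitter"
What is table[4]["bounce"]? 0.8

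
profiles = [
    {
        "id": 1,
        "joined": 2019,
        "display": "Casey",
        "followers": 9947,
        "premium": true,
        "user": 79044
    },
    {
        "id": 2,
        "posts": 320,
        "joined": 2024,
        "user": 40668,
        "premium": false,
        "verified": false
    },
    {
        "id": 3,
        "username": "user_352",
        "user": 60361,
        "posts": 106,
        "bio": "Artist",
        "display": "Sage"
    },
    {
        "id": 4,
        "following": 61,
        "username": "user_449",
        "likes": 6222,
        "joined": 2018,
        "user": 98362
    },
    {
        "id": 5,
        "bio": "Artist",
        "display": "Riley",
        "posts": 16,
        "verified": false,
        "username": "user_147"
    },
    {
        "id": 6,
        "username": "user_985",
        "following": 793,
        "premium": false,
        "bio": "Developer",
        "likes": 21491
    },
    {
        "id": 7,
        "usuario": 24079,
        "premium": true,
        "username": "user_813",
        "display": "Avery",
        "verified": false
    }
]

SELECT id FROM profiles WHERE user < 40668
[]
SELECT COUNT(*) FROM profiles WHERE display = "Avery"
1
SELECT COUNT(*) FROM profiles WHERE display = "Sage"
1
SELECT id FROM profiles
[1, 2, 3, 4, 5, 6, 7]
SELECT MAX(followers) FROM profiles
9947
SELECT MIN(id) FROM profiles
1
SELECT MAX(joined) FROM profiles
2024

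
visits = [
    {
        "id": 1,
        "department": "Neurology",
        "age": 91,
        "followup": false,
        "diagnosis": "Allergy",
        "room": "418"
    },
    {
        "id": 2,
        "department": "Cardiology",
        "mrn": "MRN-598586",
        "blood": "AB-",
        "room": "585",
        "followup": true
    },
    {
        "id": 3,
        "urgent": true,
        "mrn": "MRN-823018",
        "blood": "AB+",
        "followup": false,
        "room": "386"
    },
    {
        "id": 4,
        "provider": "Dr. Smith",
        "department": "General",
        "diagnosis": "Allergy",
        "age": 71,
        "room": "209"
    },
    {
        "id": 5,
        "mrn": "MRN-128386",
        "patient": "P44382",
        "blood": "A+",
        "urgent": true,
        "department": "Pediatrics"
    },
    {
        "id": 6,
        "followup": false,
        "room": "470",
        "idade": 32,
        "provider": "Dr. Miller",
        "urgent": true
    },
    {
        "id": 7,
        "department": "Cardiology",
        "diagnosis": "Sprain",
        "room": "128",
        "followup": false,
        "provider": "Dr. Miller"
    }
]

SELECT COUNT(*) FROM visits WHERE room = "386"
1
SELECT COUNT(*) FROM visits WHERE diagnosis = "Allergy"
2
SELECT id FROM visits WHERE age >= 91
[1]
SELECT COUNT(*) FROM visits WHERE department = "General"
1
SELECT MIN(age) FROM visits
71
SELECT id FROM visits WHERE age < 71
[]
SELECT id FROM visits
[1, 2, 3, 4, 5, 6, 7]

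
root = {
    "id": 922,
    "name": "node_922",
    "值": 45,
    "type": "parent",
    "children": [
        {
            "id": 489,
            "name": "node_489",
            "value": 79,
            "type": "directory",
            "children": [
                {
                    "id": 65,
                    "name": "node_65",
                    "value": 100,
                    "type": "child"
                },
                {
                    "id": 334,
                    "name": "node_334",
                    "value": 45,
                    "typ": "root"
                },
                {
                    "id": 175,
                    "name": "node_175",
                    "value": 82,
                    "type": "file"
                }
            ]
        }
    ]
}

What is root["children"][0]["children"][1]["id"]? 334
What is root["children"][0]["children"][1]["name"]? "node_334"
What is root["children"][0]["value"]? 79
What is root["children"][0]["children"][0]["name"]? "node_65"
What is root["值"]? 45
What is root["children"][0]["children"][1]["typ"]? "root"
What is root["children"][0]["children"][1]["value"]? 45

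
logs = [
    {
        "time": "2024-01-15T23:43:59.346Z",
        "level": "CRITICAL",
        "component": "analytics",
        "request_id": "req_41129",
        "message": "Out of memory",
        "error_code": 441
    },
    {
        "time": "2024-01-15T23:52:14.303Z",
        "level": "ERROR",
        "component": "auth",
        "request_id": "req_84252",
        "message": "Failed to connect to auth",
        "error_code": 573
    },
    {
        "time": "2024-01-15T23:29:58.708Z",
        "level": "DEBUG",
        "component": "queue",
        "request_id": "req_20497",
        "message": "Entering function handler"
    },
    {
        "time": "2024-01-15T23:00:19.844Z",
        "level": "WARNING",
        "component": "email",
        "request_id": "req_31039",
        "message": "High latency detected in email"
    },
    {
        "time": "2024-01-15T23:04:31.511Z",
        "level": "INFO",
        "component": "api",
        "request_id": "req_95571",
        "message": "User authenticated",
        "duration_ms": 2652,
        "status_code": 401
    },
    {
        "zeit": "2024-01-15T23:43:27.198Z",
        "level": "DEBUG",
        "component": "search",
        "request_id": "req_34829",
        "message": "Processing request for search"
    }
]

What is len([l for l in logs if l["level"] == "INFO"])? 1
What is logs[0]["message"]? "Out of memory"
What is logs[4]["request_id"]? "req_95571"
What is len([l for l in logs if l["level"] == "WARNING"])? 1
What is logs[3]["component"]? "email"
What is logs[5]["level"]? "DEBUG"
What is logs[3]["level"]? "WARNING"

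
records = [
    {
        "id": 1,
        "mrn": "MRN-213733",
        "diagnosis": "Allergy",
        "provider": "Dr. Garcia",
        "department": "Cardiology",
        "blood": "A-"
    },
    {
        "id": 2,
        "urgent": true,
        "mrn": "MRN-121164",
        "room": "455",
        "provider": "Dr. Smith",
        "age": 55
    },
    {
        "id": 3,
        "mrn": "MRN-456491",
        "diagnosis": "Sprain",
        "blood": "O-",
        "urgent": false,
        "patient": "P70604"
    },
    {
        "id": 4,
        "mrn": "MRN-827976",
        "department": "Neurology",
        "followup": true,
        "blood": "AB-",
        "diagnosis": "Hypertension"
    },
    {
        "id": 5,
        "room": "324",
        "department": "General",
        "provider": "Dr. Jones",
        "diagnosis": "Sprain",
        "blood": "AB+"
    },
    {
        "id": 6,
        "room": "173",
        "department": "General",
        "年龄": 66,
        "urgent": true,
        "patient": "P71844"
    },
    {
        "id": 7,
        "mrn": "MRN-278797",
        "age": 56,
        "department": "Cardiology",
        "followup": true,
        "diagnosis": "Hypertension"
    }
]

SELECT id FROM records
[1, 2, 3, 4, 5, 6, 7]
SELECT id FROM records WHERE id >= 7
[7]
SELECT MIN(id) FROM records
1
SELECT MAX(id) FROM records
7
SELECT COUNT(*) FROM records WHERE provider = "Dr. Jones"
1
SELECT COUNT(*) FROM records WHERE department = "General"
2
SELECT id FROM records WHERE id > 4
[5, 6, 7]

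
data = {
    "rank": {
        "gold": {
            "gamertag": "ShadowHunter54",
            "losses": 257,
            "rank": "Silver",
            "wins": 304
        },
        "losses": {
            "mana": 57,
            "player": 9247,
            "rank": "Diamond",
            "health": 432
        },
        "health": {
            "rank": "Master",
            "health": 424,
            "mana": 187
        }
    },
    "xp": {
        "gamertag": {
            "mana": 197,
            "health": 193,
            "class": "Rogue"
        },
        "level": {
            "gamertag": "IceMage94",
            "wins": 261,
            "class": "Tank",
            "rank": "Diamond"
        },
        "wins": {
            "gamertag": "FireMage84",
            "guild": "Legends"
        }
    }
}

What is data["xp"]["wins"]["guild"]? "Legends"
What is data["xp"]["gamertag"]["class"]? "Rogue"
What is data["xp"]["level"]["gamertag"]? "IceMage94"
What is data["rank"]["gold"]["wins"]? 304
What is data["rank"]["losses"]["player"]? 9247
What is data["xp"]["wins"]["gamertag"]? "FireMage84"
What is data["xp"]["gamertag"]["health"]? 193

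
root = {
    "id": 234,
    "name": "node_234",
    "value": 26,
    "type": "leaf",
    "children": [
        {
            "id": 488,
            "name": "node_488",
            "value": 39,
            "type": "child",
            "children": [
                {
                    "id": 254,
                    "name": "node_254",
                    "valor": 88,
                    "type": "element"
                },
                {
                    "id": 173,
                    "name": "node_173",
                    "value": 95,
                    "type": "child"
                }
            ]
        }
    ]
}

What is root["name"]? "node_234"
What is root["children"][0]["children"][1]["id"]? 173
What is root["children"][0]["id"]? 488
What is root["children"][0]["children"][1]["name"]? "node_173"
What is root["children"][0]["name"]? "node_488"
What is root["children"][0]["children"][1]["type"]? "child"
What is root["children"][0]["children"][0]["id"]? 254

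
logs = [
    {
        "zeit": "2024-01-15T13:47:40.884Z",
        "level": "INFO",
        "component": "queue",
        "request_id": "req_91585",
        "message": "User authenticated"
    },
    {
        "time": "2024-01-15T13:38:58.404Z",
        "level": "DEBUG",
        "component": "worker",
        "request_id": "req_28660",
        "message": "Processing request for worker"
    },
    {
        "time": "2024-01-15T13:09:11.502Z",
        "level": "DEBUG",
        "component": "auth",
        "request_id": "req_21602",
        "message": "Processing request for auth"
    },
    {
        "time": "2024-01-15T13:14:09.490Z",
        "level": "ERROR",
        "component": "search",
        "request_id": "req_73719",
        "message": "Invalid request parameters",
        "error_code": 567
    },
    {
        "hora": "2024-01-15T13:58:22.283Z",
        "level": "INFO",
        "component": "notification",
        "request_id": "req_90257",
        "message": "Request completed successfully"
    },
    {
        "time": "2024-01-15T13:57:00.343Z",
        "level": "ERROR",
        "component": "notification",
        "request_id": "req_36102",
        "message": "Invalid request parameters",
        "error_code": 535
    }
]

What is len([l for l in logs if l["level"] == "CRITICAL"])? 0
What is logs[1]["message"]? "Processing request for worker"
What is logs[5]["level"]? "ERROR"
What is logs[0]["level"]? "INFO"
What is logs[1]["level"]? "DEBUG"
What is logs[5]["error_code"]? 535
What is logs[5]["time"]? "2024-01-15T13:57:00.343Z"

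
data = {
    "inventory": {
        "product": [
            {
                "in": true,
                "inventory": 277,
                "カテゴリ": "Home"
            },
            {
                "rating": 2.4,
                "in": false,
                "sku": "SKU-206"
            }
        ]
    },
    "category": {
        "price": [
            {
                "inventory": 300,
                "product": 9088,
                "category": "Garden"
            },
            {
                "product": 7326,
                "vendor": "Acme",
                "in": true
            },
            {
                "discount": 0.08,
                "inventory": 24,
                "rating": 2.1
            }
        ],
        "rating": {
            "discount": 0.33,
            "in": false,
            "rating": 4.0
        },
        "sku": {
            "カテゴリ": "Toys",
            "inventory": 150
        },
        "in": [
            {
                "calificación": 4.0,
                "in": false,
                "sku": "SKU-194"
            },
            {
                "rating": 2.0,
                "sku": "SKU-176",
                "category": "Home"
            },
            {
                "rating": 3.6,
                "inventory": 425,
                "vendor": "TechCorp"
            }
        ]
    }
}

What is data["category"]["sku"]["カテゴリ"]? "Toys"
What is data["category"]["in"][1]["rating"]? 2.0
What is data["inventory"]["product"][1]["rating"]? 2.4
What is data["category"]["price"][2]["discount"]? 0.08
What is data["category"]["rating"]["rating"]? 4.0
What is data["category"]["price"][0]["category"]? "Garden"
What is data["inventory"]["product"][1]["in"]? False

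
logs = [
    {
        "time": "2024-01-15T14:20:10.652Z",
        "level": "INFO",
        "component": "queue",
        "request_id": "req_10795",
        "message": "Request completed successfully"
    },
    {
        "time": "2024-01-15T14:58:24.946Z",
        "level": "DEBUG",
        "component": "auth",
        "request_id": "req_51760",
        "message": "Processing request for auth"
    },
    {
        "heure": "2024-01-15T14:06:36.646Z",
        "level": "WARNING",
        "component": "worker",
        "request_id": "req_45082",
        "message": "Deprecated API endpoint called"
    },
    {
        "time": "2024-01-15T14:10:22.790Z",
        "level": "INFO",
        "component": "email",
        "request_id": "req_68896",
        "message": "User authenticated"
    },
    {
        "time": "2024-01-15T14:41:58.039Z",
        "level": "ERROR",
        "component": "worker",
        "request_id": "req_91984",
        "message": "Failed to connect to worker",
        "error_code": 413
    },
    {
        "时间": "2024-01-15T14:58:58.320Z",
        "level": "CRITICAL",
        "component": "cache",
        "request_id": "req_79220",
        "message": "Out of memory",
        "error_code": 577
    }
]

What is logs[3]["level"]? "INFO"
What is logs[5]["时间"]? "2024-01-15T14:58:58.320Z"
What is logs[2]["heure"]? "2024-01-15T14:06:36.646Z"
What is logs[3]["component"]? "email"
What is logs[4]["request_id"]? "req_91984"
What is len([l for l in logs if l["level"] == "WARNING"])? 1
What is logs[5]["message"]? "Out of memory"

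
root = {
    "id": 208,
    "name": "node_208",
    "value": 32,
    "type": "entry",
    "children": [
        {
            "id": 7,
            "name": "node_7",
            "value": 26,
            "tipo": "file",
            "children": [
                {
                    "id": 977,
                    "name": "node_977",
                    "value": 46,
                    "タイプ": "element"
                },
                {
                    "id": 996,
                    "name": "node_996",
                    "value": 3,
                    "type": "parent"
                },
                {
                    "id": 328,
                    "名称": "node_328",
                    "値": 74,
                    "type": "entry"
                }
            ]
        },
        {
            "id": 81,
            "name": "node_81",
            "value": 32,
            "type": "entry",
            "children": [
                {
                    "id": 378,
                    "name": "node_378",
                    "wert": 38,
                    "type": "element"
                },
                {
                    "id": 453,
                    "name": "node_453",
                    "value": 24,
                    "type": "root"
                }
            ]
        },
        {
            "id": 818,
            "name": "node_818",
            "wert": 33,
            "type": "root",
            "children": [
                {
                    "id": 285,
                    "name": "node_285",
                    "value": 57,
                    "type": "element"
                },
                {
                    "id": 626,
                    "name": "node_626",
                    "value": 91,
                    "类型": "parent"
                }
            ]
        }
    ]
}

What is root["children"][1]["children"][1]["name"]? "node_453"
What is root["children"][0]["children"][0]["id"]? 977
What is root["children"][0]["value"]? 26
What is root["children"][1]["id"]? 81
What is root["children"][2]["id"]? 818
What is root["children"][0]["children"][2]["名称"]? "node_328"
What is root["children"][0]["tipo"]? "file"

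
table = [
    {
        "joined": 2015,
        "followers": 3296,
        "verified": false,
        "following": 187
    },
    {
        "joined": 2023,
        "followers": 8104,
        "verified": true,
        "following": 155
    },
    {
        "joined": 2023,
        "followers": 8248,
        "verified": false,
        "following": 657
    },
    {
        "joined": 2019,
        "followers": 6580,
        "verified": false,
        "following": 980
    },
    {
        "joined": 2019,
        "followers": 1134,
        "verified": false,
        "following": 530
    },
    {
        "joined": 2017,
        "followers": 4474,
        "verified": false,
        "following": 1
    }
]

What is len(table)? 6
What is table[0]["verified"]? False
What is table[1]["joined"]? 2023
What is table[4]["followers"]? 1134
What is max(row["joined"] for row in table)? 2023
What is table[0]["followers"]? 3296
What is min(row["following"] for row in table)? 1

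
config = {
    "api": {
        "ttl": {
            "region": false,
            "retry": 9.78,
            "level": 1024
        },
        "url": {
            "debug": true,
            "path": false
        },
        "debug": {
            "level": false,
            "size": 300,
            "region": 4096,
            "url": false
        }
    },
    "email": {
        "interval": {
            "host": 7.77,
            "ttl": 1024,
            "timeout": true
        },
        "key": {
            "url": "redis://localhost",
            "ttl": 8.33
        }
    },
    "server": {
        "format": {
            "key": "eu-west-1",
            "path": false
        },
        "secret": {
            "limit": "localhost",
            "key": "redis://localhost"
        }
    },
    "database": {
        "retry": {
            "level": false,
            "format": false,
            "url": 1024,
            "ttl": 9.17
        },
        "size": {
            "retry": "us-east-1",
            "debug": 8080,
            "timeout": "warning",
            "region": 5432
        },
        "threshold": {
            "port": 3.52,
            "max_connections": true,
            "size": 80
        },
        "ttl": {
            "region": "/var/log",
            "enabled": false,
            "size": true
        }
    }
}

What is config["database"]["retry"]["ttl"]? 9.17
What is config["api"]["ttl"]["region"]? False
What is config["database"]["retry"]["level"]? False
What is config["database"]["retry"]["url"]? 1024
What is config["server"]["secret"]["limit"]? "localhost"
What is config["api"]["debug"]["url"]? False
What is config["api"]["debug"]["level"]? False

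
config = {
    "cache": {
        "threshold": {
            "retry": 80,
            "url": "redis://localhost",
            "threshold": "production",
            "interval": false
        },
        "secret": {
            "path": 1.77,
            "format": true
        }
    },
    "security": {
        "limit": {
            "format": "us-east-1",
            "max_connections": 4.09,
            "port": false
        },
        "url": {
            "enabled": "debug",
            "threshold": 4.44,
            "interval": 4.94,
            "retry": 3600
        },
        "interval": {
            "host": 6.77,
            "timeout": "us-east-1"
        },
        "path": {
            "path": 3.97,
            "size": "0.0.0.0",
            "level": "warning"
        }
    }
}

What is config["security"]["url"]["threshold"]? 4.44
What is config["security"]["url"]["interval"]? 4.94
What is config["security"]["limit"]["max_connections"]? 4.09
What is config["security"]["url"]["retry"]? 3600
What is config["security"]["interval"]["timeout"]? "us-east-1"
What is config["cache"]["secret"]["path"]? 1.77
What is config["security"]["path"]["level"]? "warning"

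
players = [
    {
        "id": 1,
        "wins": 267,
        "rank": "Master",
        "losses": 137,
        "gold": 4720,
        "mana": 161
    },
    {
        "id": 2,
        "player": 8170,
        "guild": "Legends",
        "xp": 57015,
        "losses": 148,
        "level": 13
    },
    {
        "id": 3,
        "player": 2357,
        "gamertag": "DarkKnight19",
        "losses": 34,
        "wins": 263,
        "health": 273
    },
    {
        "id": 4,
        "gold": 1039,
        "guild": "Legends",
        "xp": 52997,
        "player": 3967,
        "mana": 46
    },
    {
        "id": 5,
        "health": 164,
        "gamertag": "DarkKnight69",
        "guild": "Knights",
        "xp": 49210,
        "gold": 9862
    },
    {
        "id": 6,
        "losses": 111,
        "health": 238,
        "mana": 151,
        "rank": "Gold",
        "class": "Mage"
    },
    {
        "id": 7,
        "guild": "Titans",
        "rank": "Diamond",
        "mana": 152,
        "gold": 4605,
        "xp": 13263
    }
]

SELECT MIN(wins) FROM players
263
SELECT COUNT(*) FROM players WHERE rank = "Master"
1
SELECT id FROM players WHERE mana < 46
[]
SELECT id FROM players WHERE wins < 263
[]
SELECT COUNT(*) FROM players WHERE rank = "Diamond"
1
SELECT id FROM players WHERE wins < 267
[3]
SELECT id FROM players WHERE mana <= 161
[1, 4, 6, 7]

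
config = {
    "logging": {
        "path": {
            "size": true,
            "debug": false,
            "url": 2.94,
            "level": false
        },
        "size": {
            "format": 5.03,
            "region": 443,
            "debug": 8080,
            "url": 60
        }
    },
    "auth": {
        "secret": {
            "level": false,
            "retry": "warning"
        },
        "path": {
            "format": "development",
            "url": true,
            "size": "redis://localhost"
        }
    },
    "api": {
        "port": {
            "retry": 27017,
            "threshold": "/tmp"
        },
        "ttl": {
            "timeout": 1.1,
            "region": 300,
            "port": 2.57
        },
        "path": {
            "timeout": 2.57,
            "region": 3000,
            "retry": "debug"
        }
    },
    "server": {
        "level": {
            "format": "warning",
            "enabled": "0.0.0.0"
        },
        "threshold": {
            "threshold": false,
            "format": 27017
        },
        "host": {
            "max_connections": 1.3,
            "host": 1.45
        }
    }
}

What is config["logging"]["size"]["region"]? 443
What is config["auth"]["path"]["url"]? True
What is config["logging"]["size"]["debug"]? 8080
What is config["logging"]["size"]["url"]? 60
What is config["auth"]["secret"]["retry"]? "warning"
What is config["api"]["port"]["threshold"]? "/tmp"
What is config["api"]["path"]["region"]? 3000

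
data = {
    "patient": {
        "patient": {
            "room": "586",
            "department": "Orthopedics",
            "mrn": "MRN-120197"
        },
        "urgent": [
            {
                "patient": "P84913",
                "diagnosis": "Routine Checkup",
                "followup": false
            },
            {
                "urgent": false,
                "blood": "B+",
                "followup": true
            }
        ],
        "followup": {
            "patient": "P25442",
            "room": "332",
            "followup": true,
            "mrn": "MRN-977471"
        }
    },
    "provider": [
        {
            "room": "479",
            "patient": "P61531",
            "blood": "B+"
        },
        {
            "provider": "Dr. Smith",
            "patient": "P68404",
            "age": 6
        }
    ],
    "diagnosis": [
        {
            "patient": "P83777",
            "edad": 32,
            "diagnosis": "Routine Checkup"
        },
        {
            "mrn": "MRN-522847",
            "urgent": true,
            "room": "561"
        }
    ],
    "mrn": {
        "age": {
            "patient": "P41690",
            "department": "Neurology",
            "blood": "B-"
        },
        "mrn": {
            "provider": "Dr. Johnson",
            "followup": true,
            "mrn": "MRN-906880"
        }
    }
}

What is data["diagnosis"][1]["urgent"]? True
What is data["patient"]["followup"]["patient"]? "P25442"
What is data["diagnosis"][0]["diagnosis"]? "Routine Checkup"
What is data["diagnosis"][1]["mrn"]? "MRN-522847"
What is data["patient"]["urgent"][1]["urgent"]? False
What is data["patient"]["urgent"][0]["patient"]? "P84913"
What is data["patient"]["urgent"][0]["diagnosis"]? "Routine Checkup"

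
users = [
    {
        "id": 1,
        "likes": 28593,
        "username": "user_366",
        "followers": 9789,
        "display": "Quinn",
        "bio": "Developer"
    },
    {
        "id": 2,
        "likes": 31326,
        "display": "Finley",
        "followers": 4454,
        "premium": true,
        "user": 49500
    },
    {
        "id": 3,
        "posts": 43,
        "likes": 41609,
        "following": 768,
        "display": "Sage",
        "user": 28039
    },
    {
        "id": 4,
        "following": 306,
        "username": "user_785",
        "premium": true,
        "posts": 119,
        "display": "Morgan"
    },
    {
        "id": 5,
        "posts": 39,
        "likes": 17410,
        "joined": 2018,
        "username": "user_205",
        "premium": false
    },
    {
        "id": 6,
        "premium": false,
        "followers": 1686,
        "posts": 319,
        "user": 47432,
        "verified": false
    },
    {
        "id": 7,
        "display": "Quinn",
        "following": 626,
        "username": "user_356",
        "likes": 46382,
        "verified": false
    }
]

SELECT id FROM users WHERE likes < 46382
[1, 2, 3, 5]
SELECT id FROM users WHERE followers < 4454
[6]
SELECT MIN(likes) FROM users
17410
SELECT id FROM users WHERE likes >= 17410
[1, 2, 3, 5, 7]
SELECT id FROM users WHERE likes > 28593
[2, 3, 7]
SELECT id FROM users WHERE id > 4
[5, 6, 7]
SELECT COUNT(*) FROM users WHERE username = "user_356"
1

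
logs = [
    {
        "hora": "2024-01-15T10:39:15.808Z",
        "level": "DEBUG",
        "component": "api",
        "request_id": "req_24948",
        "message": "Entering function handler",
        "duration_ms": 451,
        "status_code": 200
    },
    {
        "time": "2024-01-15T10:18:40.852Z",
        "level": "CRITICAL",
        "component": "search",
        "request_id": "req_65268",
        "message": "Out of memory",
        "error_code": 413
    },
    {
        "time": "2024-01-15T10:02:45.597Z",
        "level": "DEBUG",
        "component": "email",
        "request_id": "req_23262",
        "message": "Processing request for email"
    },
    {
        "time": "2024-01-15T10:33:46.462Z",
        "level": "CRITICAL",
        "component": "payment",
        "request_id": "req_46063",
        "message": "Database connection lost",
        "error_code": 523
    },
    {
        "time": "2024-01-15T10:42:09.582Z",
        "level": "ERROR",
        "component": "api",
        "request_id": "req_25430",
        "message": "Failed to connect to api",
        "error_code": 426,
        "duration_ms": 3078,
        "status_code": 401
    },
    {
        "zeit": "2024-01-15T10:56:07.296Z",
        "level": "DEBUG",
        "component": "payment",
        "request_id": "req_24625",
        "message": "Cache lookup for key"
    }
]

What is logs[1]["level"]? "CRITICAL"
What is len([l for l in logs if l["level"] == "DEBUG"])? 3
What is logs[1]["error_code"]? 413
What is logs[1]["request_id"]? "req_65268"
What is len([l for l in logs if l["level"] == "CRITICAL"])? 2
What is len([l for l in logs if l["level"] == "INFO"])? 0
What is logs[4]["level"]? "ERROR"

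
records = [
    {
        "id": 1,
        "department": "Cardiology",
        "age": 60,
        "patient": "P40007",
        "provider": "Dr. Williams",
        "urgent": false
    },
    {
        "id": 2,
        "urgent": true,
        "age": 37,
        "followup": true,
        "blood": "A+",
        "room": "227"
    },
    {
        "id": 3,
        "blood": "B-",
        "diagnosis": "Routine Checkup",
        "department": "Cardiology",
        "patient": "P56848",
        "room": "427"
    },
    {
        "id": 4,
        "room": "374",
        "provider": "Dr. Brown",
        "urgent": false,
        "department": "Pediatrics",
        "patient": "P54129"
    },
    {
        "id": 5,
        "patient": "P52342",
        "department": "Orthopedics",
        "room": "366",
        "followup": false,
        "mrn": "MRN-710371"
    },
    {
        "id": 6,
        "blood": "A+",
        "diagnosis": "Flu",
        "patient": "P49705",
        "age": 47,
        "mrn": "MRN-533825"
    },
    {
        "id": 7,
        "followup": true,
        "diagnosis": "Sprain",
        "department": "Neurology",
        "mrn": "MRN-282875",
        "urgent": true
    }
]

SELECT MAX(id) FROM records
7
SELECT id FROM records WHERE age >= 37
[1, 2, 6]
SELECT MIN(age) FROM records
37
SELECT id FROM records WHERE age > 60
[]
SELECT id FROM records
[1, 2, 3, 4, 5, 6, 7]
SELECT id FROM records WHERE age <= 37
[2]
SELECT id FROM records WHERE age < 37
[]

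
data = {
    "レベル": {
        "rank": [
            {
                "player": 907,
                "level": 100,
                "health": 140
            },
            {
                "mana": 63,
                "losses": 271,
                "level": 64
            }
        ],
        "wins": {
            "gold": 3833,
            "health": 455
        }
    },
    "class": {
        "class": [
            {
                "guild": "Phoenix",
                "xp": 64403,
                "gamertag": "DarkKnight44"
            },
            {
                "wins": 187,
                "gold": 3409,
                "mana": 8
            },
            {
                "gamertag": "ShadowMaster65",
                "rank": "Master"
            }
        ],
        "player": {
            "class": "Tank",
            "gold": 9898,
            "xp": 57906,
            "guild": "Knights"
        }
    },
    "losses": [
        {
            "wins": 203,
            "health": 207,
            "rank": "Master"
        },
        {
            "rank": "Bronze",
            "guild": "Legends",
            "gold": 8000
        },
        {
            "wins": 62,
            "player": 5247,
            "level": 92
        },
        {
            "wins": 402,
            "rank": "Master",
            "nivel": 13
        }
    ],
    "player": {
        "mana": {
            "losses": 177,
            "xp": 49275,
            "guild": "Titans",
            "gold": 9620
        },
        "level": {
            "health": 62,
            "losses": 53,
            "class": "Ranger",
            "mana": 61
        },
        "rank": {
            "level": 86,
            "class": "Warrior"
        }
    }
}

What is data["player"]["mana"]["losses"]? 177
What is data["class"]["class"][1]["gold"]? 3409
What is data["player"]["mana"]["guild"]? "Titans"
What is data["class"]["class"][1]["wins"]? 187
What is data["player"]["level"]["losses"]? 53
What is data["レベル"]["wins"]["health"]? 455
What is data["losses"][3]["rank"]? "Master"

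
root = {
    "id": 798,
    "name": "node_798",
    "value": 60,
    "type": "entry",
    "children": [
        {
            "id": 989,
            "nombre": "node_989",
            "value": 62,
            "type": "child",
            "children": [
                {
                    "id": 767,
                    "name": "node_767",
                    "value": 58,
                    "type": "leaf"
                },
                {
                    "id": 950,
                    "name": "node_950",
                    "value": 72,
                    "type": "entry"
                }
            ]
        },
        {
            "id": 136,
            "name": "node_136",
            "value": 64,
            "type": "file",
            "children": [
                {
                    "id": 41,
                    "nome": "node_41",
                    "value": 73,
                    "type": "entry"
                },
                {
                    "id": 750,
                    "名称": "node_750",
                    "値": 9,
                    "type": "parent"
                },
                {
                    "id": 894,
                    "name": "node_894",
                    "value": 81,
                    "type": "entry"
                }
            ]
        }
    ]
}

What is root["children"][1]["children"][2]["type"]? "entry"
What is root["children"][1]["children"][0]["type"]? "entry"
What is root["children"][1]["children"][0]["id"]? 41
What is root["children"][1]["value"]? 64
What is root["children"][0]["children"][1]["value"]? 72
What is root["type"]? "entry"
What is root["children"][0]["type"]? "child"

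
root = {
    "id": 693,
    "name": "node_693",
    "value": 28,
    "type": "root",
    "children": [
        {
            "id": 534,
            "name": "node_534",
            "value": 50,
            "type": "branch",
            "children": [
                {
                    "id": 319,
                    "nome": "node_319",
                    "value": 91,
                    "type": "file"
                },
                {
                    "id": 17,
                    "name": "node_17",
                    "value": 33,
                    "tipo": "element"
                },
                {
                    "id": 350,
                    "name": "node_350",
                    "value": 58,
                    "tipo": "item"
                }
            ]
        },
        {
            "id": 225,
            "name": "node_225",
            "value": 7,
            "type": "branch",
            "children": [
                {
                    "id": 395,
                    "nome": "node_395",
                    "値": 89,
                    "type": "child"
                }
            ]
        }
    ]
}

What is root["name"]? "node_693"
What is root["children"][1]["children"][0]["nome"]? "node_395"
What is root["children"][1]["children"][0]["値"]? 89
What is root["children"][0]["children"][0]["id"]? 319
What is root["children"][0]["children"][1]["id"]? 17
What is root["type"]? "root"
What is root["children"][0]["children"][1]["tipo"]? "element"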